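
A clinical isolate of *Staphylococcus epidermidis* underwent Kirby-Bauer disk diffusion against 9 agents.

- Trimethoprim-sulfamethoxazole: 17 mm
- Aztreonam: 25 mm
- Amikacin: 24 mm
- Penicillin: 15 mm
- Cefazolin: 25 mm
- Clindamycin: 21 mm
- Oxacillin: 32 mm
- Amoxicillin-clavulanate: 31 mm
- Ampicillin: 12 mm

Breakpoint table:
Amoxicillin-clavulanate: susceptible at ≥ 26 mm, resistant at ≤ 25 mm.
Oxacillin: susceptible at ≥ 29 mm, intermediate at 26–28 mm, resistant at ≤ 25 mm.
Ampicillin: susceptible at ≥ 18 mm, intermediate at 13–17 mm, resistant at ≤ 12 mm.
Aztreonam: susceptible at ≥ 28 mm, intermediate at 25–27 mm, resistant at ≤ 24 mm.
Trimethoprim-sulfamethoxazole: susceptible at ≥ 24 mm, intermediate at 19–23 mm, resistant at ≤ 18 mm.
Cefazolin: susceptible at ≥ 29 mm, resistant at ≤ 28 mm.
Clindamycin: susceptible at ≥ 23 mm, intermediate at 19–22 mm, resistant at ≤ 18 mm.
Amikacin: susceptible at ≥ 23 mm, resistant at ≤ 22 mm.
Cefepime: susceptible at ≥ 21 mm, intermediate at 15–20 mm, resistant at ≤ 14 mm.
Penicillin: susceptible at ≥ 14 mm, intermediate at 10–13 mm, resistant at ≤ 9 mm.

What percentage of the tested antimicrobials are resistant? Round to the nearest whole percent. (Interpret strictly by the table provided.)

Trimethoprim-sulfamethoxazole (17 mm) ≤ 18 mm → R
Aztreonam 25 mm: in 25–27 mm — Intermediate
Amikacin 24 mm: ≥ 23 mm ⇒ S
Penicillin: 15 mm is ≥ 14 mm → susceptible
Cefazolin (25 mm) ≤ 28 mm ⇒ resistant
Clindamycin: 21 mm is in 19–22 mm ⇒ I
Oxacillin: 32 mm is ≥ 29 mm — susceptible
Amoxicillin-clavulanate: 31 mm is ≥ 26 mm → susceptible
Ampicillin 12 mm: ≤ 12 mm — Resistant
Resistant: 3/9

33%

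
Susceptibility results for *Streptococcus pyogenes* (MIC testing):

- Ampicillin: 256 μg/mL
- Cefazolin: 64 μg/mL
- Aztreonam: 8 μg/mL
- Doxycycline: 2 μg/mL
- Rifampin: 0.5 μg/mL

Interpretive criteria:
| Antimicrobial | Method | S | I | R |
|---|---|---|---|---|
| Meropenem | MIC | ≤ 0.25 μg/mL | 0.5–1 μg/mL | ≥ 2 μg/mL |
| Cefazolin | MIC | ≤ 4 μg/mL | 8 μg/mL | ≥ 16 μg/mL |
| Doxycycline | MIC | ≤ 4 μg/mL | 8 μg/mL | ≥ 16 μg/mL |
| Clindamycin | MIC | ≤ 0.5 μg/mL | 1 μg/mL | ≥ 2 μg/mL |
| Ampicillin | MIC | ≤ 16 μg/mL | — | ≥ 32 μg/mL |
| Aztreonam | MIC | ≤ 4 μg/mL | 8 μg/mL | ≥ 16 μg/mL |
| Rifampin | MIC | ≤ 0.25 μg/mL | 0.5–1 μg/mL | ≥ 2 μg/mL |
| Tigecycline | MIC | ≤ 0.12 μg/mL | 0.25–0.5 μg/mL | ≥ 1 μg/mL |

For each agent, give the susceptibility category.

R, R, I, S, I

Ampicillin: 256 μg/mL is ≥ 32 μg/mL → R
Cefazolin (64 μg/mL) ≥ 16 μg/mL — Resistant
Aztreonam (8 μg/mL) = 8 μg/mL → Intermediate
Doxycycline (2 μg/mL) ≤ 4 μg/mL ⇒ S
Rifampin 0.5 μg/mL: in 0.5–1 μg/mL — I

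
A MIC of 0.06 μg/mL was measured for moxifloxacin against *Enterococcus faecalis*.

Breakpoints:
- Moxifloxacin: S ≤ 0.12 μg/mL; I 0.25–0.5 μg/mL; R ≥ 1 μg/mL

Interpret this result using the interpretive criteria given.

Moxifloxacin (0.06 μg/mL) ≤ 0.12 μg/mL ⇒ S

Susceptible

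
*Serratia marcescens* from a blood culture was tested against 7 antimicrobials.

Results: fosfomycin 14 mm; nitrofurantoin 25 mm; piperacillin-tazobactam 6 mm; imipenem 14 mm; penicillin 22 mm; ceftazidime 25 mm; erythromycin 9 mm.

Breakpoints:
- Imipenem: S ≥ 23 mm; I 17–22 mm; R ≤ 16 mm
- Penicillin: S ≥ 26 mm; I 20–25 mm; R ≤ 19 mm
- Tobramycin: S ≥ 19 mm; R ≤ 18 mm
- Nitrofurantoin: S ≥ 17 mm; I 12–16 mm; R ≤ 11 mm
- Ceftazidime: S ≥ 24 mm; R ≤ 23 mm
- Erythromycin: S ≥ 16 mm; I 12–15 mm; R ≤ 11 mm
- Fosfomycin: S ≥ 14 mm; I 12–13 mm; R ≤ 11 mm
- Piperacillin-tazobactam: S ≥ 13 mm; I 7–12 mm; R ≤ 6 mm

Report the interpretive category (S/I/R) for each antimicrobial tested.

S, S, R, R, I, S, R

Fosfomycin (14 mm) ≥ 14 mm → Susceptible
Nitrofurantoin (25 mm) ≥ 17 mm ⇒ Susceptible
Piperacillin-tazobactam (6 mm) ≤ 6 mm — resistant
Imipenem: 14 mm is ≤ 16 mm ⇒ resistant
Penicillin 22 mm: in 20–25 mm — Intermediate
Ceftazidime (25 mm) ≥ 24 mm → S
Erythromycin 9 mm: ≤ 11 mm → resistant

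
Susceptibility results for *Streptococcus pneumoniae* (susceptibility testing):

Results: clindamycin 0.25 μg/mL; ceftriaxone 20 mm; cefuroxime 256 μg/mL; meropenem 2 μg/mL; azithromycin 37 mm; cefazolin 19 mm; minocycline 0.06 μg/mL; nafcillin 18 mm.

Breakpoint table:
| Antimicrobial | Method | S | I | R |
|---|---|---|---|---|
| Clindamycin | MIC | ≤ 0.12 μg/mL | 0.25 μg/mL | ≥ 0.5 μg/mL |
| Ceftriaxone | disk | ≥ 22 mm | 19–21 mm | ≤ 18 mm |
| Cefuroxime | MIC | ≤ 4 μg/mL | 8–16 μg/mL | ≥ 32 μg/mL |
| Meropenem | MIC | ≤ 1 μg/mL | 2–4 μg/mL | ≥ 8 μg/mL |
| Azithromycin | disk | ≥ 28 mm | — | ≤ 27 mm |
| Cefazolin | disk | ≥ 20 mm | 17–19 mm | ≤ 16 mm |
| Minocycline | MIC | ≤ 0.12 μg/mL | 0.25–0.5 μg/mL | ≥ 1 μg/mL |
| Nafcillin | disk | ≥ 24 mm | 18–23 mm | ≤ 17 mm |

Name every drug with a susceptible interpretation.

azithromycin, minocycline

Clindamycin: 0.25 μg/mL is = 0.25 μg/mL ⇒ Intermediate
Ceftriaxone: 20 mm is in 19–21 mm — intermediate
Cefuroxime (256 μg/mL) ≥ 32 μg/mL — R
Meropenem 2 μg/mL: in 2–4 μg/mL ⇒ intermediate
Azithromycin 37 mm: ≥ 28 mm → susceptible
Cefazolin 19 mm: in 17–19 mm → Intermediate
Minocycline (0.06 μg/mL) ≤ 0.12 μg/mL ⇒ susceptible
Nafcillin 18 mm: in 18–23 mm — Intermediate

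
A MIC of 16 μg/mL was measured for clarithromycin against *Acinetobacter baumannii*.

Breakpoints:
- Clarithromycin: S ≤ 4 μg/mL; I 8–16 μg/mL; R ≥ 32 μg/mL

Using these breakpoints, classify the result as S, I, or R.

Intermediate

Clarithromycin 16 μg/mL: in 8–16 μg/mL → Intermediate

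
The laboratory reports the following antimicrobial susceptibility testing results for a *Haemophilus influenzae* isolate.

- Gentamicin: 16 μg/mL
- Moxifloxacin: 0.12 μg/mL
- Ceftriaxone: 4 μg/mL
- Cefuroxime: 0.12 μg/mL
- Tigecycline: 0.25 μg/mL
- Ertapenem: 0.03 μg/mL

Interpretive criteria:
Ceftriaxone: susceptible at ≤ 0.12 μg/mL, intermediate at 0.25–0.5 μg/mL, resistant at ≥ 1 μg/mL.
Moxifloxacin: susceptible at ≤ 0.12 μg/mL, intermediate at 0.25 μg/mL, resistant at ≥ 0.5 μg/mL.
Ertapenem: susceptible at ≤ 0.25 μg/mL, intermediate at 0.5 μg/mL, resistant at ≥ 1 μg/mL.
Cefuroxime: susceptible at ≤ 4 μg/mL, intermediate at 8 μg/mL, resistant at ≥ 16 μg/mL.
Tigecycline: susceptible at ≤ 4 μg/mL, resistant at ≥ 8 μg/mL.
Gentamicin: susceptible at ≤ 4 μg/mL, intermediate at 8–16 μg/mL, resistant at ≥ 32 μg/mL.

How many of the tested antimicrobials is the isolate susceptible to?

Gentamicin 16 μg/mL: in 8–16 μg/mL ⇒ Intermediate
Moxifloxacin 0.12 μg/mL: ≤ 0.12 μg/mL ⇒ susceptible
Ceftriaxone: 4 μg/mL is ≥ 1 μg/mL — Resistant
Cefuroxime (0.12 μg/mL) ≤ 4 μg/mL — S
Tigecycline (0.25 μg/mL) ≤ 4 μg/mL ⇒ Susceptible
Ertapenem 0.03 μg/mL: ≤ 0.25 μg/mL — Susceptible
Susceptible: 4

4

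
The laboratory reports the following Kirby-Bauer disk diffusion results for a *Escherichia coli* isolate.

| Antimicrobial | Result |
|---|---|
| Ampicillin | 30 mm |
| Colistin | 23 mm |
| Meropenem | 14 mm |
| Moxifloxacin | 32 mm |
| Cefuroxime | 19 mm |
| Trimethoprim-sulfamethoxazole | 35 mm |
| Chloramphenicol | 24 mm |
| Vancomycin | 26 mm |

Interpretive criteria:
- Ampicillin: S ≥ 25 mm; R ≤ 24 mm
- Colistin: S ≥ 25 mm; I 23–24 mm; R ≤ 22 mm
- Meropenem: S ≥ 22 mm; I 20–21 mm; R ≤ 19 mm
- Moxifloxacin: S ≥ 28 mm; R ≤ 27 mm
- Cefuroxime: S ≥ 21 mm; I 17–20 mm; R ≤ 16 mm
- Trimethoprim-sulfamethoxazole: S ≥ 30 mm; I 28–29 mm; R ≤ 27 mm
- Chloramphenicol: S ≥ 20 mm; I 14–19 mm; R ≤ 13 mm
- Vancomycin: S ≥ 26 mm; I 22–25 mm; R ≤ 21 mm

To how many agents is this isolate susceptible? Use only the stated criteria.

Ampicillin: 30 mm is ≥ 25 mm → susceptible
Colistin 23 mm: in 23–24 mm → I
Meropenem (14 mm) ≤ 19 mm → Resistant
Moxifloxacin: 32 mm is ≥ 28 mm ⇒ susceptible
Cefuroxime: 19 mm is in 17–20 mm — Intermediate
Trimethoprim-sulfamethoxazole (35 mm) ≥ 30 mm → Susceptible
Chloramphenicol 24 mm: ≥ 20 mm — susceptible
Vancomycin 26 mm: ≥ 26 mm → S
Susceptible: 5

5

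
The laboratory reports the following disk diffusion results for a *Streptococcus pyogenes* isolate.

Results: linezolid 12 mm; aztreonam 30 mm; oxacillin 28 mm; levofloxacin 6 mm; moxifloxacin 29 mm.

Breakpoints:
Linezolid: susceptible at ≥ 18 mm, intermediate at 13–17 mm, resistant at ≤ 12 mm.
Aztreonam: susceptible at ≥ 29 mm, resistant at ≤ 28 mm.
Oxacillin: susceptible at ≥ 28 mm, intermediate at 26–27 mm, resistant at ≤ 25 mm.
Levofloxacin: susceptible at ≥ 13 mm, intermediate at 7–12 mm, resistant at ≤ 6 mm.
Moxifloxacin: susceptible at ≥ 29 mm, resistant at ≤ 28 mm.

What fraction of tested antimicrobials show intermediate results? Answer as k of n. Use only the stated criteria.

0 of 5

Linezolid: 12 mm is ≤ 12 mm → Resistant
Aztreonam: 30 mm is ≥ 29 mm → Susceptible
Oxacillin (28 mm) ≥ 28 mm — susceptible
Levofloxacin: 6 mm is ≤ 6 mm ⇒ Resistant
Moxifloxacin 29 mm: ≥ 29 mm → Susceptible
Intermediate: 0/5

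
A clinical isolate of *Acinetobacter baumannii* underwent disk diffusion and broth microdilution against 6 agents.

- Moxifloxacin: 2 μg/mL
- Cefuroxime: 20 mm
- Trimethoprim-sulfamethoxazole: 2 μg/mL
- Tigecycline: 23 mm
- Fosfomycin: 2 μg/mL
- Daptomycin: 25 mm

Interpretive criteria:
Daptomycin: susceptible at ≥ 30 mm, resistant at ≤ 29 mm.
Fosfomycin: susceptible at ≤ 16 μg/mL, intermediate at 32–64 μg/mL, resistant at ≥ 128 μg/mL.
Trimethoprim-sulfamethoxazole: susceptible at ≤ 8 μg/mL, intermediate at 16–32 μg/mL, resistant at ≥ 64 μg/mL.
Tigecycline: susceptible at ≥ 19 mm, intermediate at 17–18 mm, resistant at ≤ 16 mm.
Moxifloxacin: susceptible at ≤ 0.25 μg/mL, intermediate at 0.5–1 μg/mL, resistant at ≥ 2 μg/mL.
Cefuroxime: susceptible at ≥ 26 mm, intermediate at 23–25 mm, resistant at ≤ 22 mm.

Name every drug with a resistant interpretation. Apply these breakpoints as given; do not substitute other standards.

Moxifloxacin 2 μg/mL: ≥ 2 μg/mL — Resistant
Cefuroxime (20 mm) ≤ 22 mm — R
Trimethoprim-sulfamethoxazole (2 μg/mL) ≤ 8 μg/mL → S
Tigecycline: 23 mm is ≥ 19 mm ⇒ Susceptible
Fosfomycin: 2 μg/mL is ≤ 16 μg/mL ⇒ Susceptible
Daptomycin: 25 mm is ≤ 29 mm → resistant

moxifloxacin, cefuroxime, daptomycin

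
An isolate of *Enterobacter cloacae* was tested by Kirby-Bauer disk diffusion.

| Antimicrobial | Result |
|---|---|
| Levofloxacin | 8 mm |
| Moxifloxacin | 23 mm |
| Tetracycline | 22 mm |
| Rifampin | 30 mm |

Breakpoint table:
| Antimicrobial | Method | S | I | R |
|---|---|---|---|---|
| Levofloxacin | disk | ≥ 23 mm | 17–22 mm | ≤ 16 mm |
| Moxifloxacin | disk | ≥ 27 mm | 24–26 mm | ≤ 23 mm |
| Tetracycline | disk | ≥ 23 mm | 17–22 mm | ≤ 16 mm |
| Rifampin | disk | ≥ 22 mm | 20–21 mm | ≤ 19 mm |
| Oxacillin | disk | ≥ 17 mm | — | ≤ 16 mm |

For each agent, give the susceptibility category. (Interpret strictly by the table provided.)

Levofloxacin: 8 mm is ≤ 16 mm ⇒ Resistant
Moxifloxacin: 23 mm is ≤ 23 mm → R
Tetracycline 22 mm: in 17–22 mm → intermediate
Rifampin (30 mm) ≥ 22 mm → Susceptible

R, R, I, S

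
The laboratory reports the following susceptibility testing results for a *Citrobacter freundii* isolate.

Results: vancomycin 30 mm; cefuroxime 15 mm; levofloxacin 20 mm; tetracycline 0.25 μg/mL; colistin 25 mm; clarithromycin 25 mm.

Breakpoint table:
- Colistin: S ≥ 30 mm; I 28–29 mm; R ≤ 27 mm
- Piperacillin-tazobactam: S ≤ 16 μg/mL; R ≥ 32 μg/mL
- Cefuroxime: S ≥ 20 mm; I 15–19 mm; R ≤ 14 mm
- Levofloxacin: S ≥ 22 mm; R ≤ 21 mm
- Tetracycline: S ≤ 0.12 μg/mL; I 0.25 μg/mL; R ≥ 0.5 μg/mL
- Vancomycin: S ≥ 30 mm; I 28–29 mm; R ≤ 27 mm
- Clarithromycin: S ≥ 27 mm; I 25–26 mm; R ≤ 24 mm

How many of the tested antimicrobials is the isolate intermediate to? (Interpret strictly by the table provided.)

Vancomycin (30 mm) ≥ 30 mm — S
Cefuroxime: 15 mm is in 15–19 mm ⇒ I
Levofloxacin (20 mm) ≤ 21 mm — R
Tetracycline (0.25 μg/mL) = 0.25 μg/mL → I
Colistin (25 mm) ≤ 27 mm — Resistant
Clarithromycin 25 mm: in 25–26 mm ⇒ Intermediate
Intermediate: 3

3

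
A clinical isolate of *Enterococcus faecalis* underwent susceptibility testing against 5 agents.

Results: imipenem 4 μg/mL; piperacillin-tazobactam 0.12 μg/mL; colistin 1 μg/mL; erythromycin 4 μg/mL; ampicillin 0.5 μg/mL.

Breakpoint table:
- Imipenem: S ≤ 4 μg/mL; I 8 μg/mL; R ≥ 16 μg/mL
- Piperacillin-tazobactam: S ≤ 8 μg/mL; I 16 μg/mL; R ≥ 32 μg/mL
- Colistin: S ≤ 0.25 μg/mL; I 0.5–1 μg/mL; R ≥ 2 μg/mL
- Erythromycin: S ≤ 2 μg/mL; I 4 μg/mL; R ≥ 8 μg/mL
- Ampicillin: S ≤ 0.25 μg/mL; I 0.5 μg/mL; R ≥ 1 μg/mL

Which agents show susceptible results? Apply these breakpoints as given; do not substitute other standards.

Imipenem (4 μg/mL) ≤ 4 μg/mL — Susceptible
Piperacillin-tazobactam: 0.12 μg/mL is ≤ 8 μg/mL ⇒ S
Colistin (1 μg/mL) in 0.5–1 μg/mL → I
Erythromycin (4 μg/mL) = 4 μg/mL ⇒ intermediate
Ampicillin (0.5 μg/mL) = 0.5 μg/mL → Intermediate

imipenem, piperacillin-tazobactam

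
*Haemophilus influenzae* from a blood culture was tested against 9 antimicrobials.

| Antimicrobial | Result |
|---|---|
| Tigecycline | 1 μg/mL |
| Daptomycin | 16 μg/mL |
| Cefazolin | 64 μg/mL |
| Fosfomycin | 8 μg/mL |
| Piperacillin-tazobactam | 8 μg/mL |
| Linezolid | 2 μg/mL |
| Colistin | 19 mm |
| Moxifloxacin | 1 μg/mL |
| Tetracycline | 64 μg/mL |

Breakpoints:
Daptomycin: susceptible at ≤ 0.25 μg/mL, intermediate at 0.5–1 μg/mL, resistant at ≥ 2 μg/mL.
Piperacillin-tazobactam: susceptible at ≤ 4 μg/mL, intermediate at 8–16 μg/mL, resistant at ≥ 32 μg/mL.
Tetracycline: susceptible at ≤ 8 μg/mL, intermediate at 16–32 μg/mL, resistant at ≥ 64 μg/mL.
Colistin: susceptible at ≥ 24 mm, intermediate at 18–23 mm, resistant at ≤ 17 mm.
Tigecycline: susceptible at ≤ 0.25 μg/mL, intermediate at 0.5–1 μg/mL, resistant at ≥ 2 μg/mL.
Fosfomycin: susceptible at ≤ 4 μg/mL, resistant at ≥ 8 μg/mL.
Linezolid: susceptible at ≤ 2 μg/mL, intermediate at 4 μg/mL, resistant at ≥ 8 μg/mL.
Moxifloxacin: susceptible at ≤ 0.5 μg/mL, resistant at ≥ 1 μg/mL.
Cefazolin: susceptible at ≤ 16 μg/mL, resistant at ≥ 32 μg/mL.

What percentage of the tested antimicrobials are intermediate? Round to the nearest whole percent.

33%

Tigecycline: 1 μg/mL is in 0.5–1 μg/mL — Intermediate
Daptomycin (16 μg/mL) ≥ 2 μg/mL → resistant
Cefazolin (64 μg/mL) ≥ 32 μg/mL → resistant
Fosfomycin: 8 μg/mL is ≥ 8 μg/mL → Resistant
Piperacillin-tazobactam 8 μg/mL: in 8–16 μg/mL — Intermediate
Linezolid (2 μg/mL) ≤ 2 μg/mL → susceptible
Colistin (19 mm) in 18–23 mm → intermediate
Moxifloxacin 1 μg/mL: ≥ 1 μg/mL → Resistant
Tetracycline (64 μg/mL) ≥ 64 μg/mL ⇒ Resistant
Intermediate: 3/9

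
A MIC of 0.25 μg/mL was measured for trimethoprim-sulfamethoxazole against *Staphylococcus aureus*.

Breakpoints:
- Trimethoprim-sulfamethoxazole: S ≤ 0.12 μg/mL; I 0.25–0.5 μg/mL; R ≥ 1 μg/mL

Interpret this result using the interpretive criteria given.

Intermediate

Trimethoprim-sulfamethoxazole: 0.25 μg/mL is in 0.25–0.5 μg/mL — I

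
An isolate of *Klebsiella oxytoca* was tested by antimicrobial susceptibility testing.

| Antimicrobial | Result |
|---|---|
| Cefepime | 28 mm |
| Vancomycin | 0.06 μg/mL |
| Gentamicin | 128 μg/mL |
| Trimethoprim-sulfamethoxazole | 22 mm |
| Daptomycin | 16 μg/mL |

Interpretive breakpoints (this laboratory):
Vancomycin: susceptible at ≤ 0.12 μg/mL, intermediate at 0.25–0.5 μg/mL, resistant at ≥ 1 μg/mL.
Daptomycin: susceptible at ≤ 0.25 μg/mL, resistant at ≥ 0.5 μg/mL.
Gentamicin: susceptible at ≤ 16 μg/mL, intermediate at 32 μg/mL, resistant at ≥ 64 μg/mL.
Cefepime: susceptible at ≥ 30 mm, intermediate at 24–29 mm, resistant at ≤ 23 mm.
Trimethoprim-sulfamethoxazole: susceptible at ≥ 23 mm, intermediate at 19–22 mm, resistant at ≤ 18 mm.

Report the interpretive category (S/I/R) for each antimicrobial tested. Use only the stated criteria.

I, S, R, I, R

Cefepime: 28 mm is in 24–29 mm → Intermediate
Vancomycin 0.06 μg/mL: ≤ 0.12 μg/mL — Susceptible
Gentamicin 128 μg/mL: ≥ 64 μg/mL — R
Trimethoprim-sulfamethoxazole 22 mm: in 19–22 mm → intermediate
Daptomycin 16 μg/mL: ≥ 0.5 μg/mL ⇒ Resistant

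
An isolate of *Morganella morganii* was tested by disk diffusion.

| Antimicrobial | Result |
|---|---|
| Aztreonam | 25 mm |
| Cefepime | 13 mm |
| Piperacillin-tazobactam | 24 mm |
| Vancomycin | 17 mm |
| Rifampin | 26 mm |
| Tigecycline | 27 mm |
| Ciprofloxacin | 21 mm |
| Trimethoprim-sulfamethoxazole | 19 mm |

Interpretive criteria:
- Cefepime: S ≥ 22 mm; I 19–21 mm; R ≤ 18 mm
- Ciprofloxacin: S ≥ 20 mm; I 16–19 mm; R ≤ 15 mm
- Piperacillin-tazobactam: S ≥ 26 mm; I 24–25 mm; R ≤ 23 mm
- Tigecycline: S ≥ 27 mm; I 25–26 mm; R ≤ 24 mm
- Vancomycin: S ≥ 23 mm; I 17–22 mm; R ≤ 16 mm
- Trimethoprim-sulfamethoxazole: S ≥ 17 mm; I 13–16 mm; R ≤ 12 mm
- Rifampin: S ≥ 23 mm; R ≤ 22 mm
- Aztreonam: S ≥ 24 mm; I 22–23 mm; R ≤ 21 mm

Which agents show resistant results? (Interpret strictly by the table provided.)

cefepime

Aztreonam (25 mm) ≥ 24 mm — Susceptible
Cefepime (13 mm) ≤ 18 mm — resistant
Piperacillin-tazobactam 24 mm: in 24–25 mm ⇒ I
Vancomycin (17 mm) in 17–22 mm → intermediate
Rifampin: 26 mm is ≥ 23 mm → S
Tigecycline (27 mm) ≥ 27 mm — S
Ciprofloxacin (21 mm) ≥ 20 mm → susceptible
Trimethoprim-sulfamethoxazole 19 mm: ≥ 17 mm ⇒ Susceptible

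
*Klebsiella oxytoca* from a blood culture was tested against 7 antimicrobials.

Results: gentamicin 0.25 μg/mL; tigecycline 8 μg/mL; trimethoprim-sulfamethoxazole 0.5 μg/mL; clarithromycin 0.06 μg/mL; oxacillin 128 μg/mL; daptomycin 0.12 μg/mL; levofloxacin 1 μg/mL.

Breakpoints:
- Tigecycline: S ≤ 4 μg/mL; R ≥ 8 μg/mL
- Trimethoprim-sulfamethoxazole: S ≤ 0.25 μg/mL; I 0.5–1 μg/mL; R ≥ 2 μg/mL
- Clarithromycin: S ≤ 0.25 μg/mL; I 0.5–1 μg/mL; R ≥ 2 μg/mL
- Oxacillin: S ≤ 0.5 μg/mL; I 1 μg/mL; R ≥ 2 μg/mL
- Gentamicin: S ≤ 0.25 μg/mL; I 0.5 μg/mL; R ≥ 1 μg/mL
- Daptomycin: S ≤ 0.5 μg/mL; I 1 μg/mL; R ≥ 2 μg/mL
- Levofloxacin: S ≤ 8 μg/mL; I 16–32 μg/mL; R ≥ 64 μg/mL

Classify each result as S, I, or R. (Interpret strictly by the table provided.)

S, R, I, S, R, S, S

Gentamicin 0.25 μg/mL: ≤ 0.25 μg/mL ⇒ susceptible
Tigecycline (8 μg/mL) ≥ 8 μg/mL → R
Trimethoprim-sulfamethoxazole 0.5 μg/mL: in 0.5–1 μg/mL — intermediate
Clarithromycin 0.06 μg/mL: ≤ 0.25 μg/mL ⇒ susceptible
Oxacillin 128 μg/mL: ≥ 2 μg/mL ⇒ R
Daptomycin 0.12 μg/mL: ≤ 0.5 μg/mL ⇒ S
Levofloxacin 1 μg/mL: ≤ 8 μg/mL → susceptible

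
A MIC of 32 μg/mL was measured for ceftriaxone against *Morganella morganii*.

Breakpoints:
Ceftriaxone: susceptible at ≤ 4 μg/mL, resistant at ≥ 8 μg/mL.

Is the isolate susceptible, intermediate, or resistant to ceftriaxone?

Ceftriaxone: 32 μg/mL is ≥ 8 μg/mL → R

R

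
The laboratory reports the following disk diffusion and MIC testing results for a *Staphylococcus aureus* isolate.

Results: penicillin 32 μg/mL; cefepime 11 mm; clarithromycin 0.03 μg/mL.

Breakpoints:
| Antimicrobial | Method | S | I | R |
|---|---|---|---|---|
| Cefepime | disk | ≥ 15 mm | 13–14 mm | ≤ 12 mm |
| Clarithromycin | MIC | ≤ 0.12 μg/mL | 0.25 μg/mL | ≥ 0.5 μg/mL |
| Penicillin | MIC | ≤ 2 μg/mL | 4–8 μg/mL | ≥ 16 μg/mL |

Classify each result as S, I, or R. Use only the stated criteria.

Penicillin: 32 μg/mL is ≥ 16 μg/mL → R
Cefepime: 11 mm is ≤ 12 mm — resistant
Clarithromycin 0.03 μg/mL: ≤ 0.12 μg/mL — susceptible

R, R, S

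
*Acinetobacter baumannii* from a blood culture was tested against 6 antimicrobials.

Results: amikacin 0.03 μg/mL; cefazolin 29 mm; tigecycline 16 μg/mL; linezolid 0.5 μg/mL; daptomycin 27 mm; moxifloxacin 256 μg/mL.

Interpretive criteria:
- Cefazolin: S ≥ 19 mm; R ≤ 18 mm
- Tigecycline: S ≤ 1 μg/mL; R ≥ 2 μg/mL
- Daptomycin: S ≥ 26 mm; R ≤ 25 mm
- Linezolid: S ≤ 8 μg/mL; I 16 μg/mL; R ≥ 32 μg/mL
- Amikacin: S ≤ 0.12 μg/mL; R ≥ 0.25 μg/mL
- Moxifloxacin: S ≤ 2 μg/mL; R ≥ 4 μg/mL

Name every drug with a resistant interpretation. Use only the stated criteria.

tigecycline, moxifloxacin

Amikacin (0.03 μg/mL) ≤ 0.12 μg/mL — susceptible
Cefazolin 29 mm: ≥ 19 mm ⇒ susceptible
Tigecycline (16 μg/mL) ≥ 2 μg/mL → R
Linezolid (0.5 μg/mL) ≤ 8 μg/mL → susceptible
Daptomycin 27 mm: ≥ 26 mm — S
Moxifloxacin (256 μg/mL) ≥ 4 μg/mL ⇒ R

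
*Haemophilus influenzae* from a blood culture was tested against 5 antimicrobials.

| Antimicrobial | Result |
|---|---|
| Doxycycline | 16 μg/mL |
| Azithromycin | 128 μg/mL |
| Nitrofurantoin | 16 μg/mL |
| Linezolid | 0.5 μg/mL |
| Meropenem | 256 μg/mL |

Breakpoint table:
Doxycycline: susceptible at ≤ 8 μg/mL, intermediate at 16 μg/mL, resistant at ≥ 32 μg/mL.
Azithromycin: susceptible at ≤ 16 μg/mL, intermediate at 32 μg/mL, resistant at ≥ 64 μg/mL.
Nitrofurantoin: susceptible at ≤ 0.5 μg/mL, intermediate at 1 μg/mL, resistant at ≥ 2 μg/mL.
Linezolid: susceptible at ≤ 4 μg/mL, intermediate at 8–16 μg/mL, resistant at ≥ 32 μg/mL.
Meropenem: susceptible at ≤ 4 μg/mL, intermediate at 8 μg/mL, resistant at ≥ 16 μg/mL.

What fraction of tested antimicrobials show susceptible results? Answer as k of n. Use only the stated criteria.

Doxycycline 16 μg/mL: = 16 μg/mL — intermediate
Azithromycin 128 μg/mL: ≥ 64 μg/mL → R
Nitrofurantoin: 16 μg/mL is ≥ 2 μg/mL ⇒ resistant
Linezolid 0.5 μg/mL: ≤ 4 μg/mL — Susceptible
Meropenem (256 μg/mL) ≥ 16 μg/mL — resistant
Susceptible: 1/5

1 of 5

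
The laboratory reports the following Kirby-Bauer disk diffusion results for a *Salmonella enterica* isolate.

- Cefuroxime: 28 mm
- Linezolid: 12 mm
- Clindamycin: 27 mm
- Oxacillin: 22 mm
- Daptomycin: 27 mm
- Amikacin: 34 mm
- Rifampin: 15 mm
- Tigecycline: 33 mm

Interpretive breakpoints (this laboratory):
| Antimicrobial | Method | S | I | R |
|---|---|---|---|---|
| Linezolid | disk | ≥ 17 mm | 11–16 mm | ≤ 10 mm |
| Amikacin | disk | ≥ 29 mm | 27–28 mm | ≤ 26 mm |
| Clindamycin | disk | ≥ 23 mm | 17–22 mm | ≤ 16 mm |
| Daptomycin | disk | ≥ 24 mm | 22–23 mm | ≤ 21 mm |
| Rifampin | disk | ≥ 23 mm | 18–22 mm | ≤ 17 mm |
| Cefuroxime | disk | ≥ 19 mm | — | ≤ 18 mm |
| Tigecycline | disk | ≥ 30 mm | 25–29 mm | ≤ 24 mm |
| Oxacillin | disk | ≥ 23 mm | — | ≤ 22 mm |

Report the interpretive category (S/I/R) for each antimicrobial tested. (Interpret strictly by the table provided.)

S, I, S, R, S, S, R, S

Cefuroxime (28 mm) ≥ 19 mm → S
Linezolid 12 mm: in 11–16 mm — I
Clindamycin (27 mm) ≥ 23 mm ⇒ susceptible
Oxacillin 22 mm: ≤ 22 mm ⇒ resistant
Daptomycin: 27 mm is ≥ 24 mm ⇒ Susceptible
Amikacin: 34 mm is ≥ 29 mm ⇒ Susceptible
Rifampin: 15 mm is ≤ 17 mm — resistant
Tigecycline 33 mm: ≥ 30 mm → susceptible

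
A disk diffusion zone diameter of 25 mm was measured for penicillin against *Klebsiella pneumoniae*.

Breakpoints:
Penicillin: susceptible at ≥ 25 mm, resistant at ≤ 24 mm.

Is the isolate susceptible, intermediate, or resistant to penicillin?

S

Penicillin (25 mm) ≥ 25 mm — susceptible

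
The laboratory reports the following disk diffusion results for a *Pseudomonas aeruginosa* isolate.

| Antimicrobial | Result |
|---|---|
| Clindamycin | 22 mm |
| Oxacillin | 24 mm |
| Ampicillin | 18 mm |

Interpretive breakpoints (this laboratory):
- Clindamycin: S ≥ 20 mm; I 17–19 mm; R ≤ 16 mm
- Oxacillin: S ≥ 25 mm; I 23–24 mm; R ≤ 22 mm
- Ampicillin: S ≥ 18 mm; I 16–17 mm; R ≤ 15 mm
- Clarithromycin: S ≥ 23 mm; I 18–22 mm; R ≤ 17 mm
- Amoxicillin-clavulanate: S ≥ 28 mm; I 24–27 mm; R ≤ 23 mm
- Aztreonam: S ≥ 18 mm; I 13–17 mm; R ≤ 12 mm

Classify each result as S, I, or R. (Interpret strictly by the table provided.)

S, I, S

Clindamycin: 22 mm is ≥ 20 mm → S
Oxacillin: 24 mm is in 23–24 mm ⇒ intermediate
Ampicillin (18 mm) ≥ 18 mm → S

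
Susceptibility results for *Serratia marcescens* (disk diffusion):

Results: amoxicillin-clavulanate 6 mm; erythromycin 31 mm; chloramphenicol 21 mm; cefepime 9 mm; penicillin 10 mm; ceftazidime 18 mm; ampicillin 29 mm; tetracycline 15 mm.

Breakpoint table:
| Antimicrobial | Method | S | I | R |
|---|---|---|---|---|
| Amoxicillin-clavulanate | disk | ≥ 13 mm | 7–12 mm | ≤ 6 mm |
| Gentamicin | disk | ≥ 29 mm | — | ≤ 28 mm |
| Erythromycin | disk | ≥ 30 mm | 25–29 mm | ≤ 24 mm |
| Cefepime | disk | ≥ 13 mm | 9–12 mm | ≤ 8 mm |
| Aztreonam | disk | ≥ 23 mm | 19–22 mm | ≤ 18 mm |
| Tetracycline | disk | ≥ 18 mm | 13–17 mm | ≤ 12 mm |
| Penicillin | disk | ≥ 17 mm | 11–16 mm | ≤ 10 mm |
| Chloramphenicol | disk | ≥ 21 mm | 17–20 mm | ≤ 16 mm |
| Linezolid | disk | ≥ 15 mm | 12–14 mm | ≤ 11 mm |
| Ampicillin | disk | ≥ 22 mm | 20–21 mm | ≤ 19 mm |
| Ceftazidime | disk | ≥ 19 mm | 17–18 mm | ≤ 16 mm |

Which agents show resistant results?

amoxicillin-clavulanate, penicillin

Amoxicillin-clavulanate (6 mm) ≤ 6 mm → R
Erythromycin: 31 mm is ≥ 30 mm — Susceptible
Chloramphenicol: 21 mm is ≥ 21 mm → Susceptible
Cefepime (9 mm) in 9–12 mm → intermediate
Penicillin (10 mm) ≤ 10 mm — resistant
Ceftazidime 18 mm: in 17–18 mm — Intermediate
Ampicillin (29 mm) ≥ 22 mm → Susceptible
Tetracycline: 15 mm is in 13–17 mm → intermediate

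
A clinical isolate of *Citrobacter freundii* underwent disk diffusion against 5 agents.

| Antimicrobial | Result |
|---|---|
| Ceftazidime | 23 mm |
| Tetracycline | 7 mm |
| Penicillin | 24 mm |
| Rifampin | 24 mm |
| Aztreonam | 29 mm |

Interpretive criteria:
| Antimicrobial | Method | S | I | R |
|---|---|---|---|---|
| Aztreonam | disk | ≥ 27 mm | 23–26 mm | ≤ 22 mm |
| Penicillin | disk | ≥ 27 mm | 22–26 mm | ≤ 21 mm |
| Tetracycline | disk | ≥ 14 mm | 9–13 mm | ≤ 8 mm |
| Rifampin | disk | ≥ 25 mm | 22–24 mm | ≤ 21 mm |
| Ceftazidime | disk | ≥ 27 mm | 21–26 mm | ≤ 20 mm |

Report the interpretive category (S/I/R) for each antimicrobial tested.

Ceftazidime 23 mm: in 21–26 mm ⇒ I
Tetracycline 7 mm: ≤ 8 mm ⇒ resistant
Penicillin: 24 mm is in 22–26 mm ⇒ I
Rifampin: 24 mm is in 22–24 mm ⇒ Intermediate
Aztreonam: 29 mm is ≥ 27 mm ⇒ Susceptible

I, R, I, I, S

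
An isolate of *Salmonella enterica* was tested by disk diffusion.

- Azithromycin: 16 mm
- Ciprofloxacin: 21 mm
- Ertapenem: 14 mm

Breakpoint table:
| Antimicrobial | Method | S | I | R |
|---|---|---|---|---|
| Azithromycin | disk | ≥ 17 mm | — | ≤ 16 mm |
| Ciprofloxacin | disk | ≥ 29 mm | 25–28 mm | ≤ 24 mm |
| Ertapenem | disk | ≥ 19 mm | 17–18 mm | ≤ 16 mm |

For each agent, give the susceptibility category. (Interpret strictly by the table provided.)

Azithromycin: 16 mm is ≤ 16 mm ⇒ Resistant
Ciprofloxacin (21 mm) ≤ 24 mm ⇒ R
Ertapenem (14 mm) ≤ 16 mm → R

R, R, R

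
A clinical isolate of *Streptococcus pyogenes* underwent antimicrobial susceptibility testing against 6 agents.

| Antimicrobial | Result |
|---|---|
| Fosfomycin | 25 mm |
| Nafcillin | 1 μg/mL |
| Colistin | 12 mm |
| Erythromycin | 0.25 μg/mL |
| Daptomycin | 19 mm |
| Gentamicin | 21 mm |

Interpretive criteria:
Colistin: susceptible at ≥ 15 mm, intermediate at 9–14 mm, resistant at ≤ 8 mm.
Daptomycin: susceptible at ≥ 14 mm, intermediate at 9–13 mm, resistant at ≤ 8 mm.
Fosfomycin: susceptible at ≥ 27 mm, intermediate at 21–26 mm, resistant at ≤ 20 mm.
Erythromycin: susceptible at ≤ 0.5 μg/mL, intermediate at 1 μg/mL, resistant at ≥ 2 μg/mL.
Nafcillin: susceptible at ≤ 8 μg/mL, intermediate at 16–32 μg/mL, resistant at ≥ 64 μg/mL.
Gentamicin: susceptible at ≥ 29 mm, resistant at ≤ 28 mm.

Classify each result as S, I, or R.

Fosfomycin (25 mm) in 21–26 mm → I
Nafcillin 1 μg/mL: ≤ 8 μg/mL → S
Colistin 12 mm: in 9–14 mm — intermediate
Erythromycin (0.25 μg/mL) ≤ 0.5 μg/mL → susceptible
Daptomycin 19 mm: ≥ 14 mm — S
Gentamicin: 21 mm is ≤ 28 mm → R

I, S, I, S, S, R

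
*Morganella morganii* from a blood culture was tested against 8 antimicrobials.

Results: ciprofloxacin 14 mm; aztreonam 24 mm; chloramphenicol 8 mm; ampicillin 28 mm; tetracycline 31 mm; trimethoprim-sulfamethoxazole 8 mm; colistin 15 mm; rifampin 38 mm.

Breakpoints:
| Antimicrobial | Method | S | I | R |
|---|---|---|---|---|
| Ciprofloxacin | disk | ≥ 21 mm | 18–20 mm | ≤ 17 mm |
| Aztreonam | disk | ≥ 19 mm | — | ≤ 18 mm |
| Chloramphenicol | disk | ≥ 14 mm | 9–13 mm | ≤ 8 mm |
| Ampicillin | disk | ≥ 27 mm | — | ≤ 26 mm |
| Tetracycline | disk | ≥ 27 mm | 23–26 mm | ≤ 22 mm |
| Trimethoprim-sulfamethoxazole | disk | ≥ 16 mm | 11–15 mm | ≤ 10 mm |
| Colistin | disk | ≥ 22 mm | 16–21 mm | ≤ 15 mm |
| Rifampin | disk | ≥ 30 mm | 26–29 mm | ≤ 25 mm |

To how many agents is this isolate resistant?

4

Ciprofloxacin (14 mm) ≤ 17 mm → resistant
Aztreonam 24 mm: ≥ 19 mm ⇒ Susceptible
Chloramphenicol: 8 mm is ≤ 8 mm ⇒ R
Ampicillin: 28 mm is ≥ 27 mm ⇒ Susceptible
Tetracycline (31 mm) ≥ 27 mm → Susceptible
Trimethoprim-sulfamethoxazole: 8 mm is ≤ 10 mm ⇒ R
Colistin 15 mm: ≤ 15 mm → resistant
Rifampin 38 mm: ≥ 30 mm ⇒ susceptible
Resistant: 4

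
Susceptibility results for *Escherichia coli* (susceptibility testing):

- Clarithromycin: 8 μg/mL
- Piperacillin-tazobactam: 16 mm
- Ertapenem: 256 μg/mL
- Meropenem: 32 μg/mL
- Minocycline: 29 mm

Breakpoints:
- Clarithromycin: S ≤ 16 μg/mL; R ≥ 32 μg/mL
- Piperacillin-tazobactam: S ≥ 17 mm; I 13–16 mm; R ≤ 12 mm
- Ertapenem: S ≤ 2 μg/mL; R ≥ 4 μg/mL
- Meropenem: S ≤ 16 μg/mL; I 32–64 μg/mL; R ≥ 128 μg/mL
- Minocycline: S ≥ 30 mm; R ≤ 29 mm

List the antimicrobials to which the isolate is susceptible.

Clarithromycin: 8 μg/mL is ≤ 16 μg/mL — susceptible
Piperacillin-tazobactam (16 mm) in 13–16 mm — intermediate
Ertapenem 256 μg/mL: ≥ 4 μg/mL ⇒ resistant
Meropenem (32 μg/mL) in 32–64 μg/mL — I
Minocycline (29 mm) ≤ 29 mm — R

clarithromycin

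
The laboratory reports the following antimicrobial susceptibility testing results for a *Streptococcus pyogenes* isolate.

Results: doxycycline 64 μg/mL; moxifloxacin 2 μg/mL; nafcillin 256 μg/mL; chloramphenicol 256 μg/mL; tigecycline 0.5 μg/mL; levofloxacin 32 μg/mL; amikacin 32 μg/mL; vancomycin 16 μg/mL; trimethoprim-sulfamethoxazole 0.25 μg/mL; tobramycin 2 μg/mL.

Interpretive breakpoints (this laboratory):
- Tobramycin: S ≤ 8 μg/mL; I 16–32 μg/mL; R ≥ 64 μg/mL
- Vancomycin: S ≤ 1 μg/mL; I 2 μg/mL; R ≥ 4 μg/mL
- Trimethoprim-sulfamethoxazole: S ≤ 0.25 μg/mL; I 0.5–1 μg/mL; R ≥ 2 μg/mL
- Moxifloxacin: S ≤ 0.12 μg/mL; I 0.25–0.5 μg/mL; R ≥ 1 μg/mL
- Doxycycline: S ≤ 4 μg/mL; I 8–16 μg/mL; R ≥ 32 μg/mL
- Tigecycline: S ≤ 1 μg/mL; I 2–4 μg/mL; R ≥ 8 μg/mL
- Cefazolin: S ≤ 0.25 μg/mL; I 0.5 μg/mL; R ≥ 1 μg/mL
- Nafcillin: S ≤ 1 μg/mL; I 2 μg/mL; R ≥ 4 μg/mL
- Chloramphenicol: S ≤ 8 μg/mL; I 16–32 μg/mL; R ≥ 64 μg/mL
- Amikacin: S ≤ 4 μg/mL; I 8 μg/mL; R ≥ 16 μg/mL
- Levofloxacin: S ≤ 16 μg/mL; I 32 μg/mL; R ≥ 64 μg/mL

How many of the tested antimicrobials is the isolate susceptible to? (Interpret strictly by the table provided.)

Doxycycline 64 μg/mL: ≥ 32 μg/mL — R
Moxifloxacin: 2 μg/mL is ≥ 1 μg/mL — R
Nafcillin: 256 μg/mL is ≥ 4 μg/mL ⇒ Resistant
Chloramphenicol (256 μg/mL) ≥ 64 μg/mL → Resistant
Tigecycline (0.5 μg/mL) ≤ 1 μg/mL ⇒ Susceptible
Levofloxacin (32 μg/mL) = 32 μg/mL ⇒ I
Amikacin (32 μg/mL) ≥ 16 μg/mL ⇒ R
Vancomycin 16 μg/mL: ≥ 4 μg/mL ⇒ Resistant
Trimethoprim-sulfamethoxazole: 0.25 μg/mL is ≤ 0.25 μg/mL — susceptible
Tobramycin 2 μg/mL: ≤ 8 μg/mL → Susceptible
Susceptible: 3

3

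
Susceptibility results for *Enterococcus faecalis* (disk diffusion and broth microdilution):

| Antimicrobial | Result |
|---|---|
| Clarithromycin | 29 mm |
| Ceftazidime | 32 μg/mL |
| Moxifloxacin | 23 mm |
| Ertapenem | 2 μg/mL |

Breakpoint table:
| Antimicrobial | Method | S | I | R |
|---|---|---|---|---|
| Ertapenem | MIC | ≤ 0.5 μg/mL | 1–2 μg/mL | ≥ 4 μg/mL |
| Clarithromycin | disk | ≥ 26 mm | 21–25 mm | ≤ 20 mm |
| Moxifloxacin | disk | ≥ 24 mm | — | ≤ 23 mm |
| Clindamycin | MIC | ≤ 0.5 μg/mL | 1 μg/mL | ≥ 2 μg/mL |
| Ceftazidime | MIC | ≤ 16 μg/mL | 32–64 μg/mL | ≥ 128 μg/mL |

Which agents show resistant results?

Clarithromycin (29 mm) ≥ 26 mm → S
Ceftazidime: 32 μg/mL is in 32–64 μg/mL — I
Moxifloxacin (23 mm) ≤ 23 mm ⇒ resistant
Ertapenem (2 μg/mL) in 1–2 μg/mL ⇒ I

moxifloxacin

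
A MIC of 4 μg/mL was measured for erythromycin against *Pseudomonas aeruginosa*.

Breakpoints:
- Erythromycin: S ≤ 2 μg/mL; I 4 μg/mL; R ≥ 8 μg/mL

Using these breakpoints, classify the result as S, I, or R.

I

Erythromycin: 4 μg/mL is = 4 μg/mL — Intermediate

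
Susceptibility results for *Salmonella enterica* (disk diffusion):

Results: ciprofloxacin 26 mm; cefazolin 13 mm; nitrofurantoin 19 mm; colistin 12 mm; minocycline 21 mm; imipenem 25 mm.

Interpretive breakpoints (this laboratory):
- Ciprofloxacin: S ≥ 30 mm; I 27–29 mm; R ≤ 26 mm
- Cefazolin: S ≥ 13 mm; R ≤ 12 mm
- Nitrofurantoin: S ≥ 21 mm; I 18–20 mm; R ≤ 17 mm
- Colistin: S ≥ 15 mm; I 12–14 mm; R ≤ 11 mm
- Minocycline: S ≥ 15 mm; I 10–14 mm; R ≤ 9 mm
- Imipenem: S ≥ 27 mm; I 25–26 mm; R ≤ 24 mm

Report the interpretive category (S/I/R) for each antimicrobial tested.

R, S, I, I, S, I

Ciprofloxacin 26 mm: ≤ 26 mm → R
Cefazolin (13 mm) ≥ 13 mm — Susceptible
Nitrofurantoin: 19 mm is in 18–20 mm → Intermediate
Colistin (12 mm) in 12–14 mm → intermediate
Minocycline 21 mm: ≥ 15 mm — susceptible
Imipenem (25 mm) in 25–26 mm → I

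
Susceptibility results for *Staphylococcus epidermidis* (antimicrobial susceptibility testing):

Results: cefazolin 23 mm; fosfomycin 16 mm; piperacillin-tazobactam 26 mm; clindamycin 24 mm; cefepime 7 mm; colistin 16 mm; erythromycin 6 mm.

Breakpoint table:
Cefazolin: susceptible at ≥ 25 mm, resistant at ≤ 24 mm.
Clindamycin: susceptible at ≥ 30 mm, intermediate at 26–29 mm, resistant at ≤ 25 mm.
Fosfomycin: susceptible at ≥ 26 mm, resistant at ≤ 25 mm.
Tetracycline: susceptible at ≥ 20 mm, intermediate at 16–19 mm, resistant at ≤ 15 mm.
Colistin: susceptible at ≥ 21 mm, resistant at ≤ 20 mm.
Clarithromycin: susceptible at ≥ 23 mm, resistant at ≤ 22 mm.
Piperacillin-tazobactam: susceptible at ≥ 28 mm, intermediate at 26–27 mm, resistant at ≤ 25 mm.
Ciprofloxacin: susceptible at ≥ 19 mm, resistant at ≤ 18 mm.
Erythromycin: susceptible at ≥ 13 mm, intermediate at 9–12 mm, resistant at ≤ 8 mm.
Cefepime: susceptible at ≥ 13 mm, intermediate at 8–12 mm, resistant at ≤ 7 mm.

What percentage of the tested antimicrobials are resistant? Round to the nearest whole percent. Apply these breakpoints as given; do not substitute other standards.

86%

Cefazolin: 23 mm is ≤ 24 mm ⇒ R
Fosfomycin: 16 mm is ≤ 25 mm ⇒ R
Piperacillin-tazobactam 26 mm: in 26–27 mm ⇒ intermediate
Clindamycin: 24 mm is ≤ 25 mm — R
Cefepime: 7 mm is ≤ 7 mm → resistant
Colistin (16 mm) ≤ 20 mm — Resistant
Erythromycin 6 mm: ≤ 8 mm ⇒ resistant
Resistant: 6/7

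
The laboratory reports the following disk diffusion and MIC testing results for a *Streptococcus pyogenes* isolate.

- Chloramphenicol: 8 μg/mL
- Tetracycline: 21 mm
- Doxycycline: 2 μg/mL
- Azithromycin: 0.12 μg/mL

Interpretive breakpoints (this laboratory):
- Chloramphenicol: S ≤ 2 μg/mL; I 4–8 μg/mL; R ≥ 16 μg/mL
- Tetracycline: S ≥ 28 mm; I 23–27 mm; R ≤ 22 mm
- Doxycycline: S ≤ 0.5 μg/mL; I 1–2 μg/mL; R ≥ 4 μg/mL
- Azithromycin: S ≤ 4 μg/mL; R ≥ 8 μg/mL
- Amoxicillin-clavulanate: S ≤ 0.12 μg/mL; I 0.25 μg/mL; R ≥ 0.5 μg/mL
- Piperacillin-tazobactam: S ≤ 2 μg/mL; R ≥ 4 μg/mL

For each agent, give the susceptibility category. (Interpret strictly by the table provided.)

I, R, I, S

Chloramphenicol 8 μg/mL: in 4–8 μg/mL → intermediate
Tetracycline: 21 mm is ≤ 22 mm ⇒ Resistant
Doxycycline (2 μg/mL) in 1–2 μg/mL — Intermediate
Azithromycin: 0.12 μg/mL is ≤ 4 μg/mL — susceptible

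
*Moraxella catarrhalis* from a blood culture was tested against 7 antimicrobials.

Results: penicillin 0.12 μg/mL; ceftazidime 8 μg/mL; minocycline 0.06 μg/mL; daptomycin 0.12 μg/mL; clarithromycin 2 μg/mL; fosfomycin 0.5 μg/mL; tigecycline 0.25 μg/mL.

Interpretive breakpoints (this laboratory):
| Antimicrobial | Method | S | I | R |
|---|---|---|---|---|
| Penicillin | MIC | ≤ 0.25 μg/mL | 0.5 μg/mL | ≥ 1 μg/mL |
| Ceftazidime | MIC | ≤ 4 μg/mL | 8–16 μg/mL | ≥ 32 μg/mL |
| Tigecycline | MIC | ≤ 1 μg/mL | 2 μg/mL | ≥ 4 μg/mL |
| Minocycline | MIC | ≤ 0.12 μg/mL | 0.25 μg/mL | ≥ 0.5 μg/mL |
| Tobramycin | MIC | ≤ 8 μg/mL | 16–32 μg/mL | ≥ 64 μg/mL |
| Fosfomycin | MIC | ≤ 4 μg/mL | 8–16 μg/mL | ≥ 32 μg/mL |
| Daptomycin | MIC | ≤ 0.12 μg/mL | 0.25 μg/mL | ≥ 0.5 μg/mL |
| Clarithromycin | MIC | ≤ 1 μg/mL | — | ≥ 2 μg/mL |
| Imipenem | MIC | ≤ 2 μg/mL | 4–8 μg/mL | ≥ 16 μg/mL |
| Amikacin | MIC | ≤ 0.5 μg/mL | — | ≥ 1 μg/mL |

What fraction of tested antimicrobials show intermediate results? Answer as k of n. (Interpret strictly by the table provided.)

1 of 7

Penicillin 0.12 μg/mL: ≤ 0.25 μg/mL ⇒ S
Ceftazidime (8 μg/mL) in 8–16 μg/mL ⇒ intermediate
Minocycline (0.06 μg/mL) ≤ 0.12 μg/mL — S
Daptomycin 0.12 μg/mL: ≤ 0.12 μg/mL ⇒ S
Clarithromycin (2 μg/mL) ≥ 2 μg/mL ⇒ Resistant
Fosfomycin (0.5 μg/mL) ≤ 4 μg/mL — S
Tigecycline 0.25 μg/mL: ≤ 1 μg/mL → S
Intermediate: 1/7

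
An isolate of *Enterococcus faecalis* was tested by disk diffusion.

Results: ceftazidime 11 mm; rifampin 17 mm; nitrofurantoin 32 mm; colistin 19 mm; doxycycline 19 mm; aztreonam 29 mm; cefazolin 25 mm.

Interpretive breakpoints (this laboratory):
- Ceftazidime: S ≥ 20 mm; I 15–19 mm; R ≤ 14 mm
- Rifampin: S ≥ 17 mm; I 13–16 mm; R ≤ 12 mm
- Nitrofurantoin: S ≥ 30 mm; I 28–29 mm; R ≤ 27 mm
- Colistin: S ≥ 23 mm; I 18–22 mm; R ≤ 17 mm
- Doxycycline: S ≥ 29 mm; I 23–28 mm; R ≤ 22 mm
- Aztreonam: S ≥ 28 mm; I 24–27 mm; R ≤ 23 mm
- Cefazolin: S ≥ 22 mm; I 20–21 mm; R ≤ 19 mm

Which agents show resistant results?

ceftazidime, doxycycline

Ceftazidime 11 mm: ≤ 14 mm → Resistant
Rifampin: 17 mm is ≥ 17 mm → Susceptible
Nitrofurantoin 32 mm: ≥ 30 mm → S
Colistin (19 mm) in 18–22 mm → Intermediate
Doxycycline 19 mm: ≤ 22 mm — resistant
Aztreonam (29 mm) ≥ 28 mm — S
Cefazolin (25 mm) ≥ 22 mm ⇒ susceptible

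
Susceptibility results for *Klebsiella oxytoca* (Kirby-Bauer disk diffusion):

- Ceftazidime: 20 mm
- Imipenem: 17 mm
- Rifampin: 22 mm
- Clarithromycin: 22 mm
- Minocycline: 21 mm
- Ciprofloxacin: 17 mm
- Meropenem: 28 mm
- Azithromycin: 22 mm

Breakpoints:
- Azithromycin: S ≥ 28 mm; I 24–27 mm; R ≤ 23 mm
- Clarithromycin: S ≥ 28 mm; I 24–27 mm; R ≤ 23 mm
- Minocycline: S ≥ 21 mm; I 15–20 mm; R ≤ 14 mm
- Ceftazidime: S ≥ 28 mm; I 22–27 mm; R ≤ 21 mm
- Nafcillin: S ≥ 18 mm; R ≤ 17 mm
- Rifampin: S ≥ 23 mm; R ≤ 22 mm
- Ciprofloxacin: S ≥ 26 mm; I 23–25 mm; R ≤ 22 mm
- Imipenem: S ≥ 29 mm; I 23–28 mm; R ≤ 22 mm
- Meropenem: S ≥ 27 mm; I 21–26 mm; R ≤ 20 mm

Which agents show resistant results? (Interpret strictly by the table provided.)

ceftazidime, imipenem, rifampin, clarithromycin, ciprofloxacin, azithromycin

Ceftazidime (20 mm) ≤ 21 mm → Resistant
Imipenem (17 mm) ≤ 22 mm ⇒ resistant
Rifampin 22 mm: ≤ 22 mm — Resistant
Clarithromycin: 22 mm is ≤ 23 mm ⇒ Resistant
Minocycline (21 mm) ≥ 21 mm — susceptible
Ciprofloxacin 17 mm: ≤ 22 mm — R
Meropenem: 28 mm is ≥ 27 mm → susceptible
Azithromycin 22 mm: ≤ 23 mm ⇒ R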